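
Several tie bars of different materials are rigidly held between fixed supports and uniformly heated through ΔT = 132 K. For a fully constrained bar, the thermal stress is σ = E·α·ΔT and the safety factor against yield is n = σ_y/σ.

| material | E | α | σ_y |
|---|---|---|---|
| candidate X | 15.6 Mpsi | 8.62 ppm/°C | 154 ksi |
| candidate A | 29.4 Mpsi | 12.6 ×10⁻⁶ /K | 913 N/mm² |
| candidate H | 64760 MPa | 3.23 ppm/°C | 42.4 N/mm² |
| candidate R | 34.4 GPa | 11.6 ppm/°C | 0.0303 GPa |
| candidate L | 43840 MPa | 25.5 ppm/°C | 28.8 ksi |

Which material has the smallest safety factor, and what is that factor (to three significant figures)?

Per material, after unit conversion:
  candidate X: E = 107.6, α = 8.62, σ_y = 1062 → σ = 122 MPa, n = 8.68
  candidate A: E = 202.7, α = 12.6, σ_y = 913.0 → σ = 337 MPa, n = 2.71
  candidate H: E = 64.76, α = 3.23, σ_y = 42.40 → σ = 27.6 MPa, n = 1.54
  candidate R: E = 34.40, α = 11.6, σ_y = 30.30 → σ = 52.7 MPa, n = 0.575
  candidate L: E = 43.84, α = 25.5, σ_y = 198.6 → σ = 148 MPa, n = 1.35
Candidate R has the lowest safety factor, n = 0.575.

candidate R, n = 0.575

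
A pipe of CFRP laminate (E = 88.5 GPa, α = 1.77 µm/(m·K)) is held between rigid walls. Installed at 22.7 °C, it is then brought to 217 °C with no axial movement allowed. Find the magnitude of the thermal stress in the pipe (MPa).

30.4 MPa

ΔT = 194.3 K. Constrained thermal stress σ = E·α·ΔT = 88.50×10³ MPa × 1.77×10⁻⁶ × 194.3 = 30.4 MPa (compressive).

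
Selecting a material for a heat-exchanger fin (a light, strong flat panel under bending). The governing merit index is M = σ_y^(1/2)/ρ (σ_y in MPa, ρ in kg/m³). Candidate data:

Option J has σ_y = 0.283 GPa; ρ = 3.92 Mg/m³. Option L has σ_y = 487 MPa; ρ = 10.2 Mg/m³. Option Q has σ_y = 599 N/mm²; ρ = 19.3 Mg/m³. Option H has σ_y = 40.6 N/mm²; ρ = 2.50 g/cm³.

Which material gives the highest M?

Putting every candidate on a common basis:
  option J: σ_y = 283.0 MPa, ρ = 3920 kg/m³
  option L: σ_y = 487.0 MPa, ρ = 10200 kg/m³
  option Q: σ_y = 599.0 MPa, ρ = 19300 kg/m³
  option H: σ_y = 40.60 MPa, ρ = 2500 kg/m³
  option J: M = 4.29×10⁻³
  option H: M = 2.55×10⁻³
  option L: M = 2.16×10⁻³
  option Q: M = 1.27×10⁻³
The maximum is for option J.

option J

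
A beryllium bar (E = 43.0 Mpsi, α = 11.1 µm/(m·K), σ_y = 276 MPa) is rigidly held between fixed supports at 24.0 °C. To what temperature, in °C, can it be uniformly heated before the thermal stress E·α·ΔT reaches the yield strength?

E = 43.0 Mpsi = 296.5 GPa.
E·α·ΔT = 276.0 MPa ⇒ ΔT = 276.0 / (296.5×10³ × 11.1×10⁻⁶) = 83.87 K.
T = 24.0 + 83.87 = 107.9 °C.

108 °C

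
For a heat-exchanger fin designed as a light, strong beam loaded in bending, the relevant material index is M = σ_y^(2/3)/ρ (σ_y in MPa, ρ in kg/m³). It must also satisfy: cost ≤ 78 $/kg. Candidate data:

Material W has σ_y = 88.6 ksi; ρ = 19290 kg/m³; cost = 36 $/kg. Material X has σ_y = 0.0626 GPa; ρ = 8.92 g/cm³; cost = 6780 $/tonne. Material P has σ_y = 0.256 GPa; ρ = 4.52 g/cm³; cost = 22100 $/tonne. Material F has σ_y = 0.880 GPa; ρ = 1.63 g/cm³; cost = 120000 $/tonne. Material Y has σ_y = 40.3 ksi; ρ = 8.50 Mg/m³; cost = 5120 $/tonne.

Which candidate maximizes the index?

material P

Screen on constraints: cost ≤ 78 $/kg. Survivors: material W, material X, material P, material Y.
After converting to SI:
  material W: σ_y = 610.9 MPa, ρ = 19290 kg/m³
  material X: σ_y = 62.60 MPa, ρ = 8920 kg/m³
  material P: σ_y = 256.0 MPa, ρ = 4520 kg/m³
  material Y: σ_y = 277.9 MPa, ρ = 8500 kg/m³
  material P: M = 8.92×10⁻³
  material Y: M = 5.01×10⁻³
  material W: M = 3.73×10⁻³
  material X: M = 1.77×10⁻³
Highest index: material P.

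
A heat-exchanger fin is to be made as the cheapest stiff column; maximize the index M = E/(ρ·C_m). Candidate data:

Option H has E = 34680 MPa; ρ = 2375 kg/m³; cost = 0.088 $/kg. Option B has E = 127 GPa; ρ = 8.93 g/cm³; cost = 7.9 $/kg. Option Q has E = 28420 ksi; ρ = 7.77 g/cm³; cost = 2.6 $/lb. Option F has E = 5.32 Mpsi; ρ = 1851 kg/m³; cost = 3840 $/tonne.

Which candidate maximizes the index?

option H

In SI units:
  option H: E = 34.68 GPa, ρ = 2375 kg/m³, cost = 0.08800 $/kg
  option B: E = 127.0 GPa, ρ = 8930 kg/m³, cost = 7.900 $/kg
  option Q: E = 195.9 GPa, ρ = 7770 kg/m³, cost = 5.732 $/kg
  option F: E = 36.68 GPa, ρ = 1851 kg/m³, cost = 3.840 $/kg
  option H: M = 166 MN·m per $
  option F: M = 5.16 MN·m per $
  option Q: M = 4.40 MN·m per $
  option B: M = 1.80 MN·m per $
Option H has the largest M.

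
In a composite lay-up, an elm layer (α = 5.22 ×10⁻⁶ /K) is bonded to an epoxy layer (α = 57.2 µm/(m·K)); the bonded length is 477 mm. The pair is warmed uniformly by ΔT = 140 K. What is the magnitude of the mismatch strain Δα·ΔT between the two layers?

7.28×10⁻³

Δα = |5.22 − 57.2|×10⁻⁶/K = 52.0×10⁻⁶/K.
Mismatch strain = Δα·ΔT = 52.0×10⁻⁶ × 140.0 = 7.28×10⁻³.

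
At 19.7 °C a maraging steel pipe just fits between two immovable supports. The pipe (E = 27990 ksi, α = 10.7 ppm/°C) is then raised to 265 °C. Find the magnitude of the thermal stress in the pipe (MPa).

E = 27990 ksi = 193.0 GPa.
ΔT = 245.3 K. Constrained thermal stress σ = E·α·ΔT = 193.0×10³ MPa × 10.7×10⁻⁶ × 245.3 = 507 MPa (compressive).

507 MPa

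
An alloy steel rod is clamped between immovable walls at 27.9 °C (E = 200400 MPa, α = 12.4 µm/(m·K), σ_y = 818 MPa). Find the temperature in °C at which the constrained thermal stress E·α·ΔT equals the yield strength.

357 °C

E = 200400 MPa = 200.4 GPa.
E·α·ΔT = 818.0 MPa ⇒ ΔT = 818.0 / (200.4×10³ × 12.4×10⁻⁶) = 329.2 K.
T = 27.9 + 329.2 = 357.1 °C.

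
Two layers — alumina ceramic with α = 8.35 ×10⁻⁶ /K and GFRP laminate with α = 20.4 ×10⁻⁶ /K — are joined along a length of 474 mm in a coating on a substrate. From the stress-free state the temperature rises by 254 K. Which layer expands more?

α(alumina ceramic) = 8.35×10⁻⁶/K vs α(GFRP laminate) = 20.4×10⁻⁶/K.
Higher α expands more for the same ΔT: GFRP laminate.

GFRP laminate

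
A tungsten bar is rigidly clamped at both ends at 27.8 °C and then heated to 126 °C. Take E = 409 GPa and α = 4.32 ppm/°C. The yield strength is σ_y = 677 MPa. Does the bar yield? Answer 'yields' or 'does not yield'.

ΔT = 98.20 K. Constrained thermal stress σ = E·α·ΔT = 409.0×10³ MPa × 4.32×10⁻⁶ × 98.20 = 174 MPa (compressive).
Compare to σ_y = 677 MPa: σ < σ_y, so it does not yield.

does not yield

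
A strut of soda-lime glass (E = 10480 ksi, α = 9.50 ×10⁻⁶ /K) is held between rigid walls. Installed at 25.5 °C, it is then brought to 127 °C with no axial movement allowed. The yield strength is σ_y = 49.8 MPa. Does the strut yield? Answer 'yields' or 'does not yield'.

yields

E = 10480 ksi = 72.26 GPa.
ΔT = 101.5 K. Constrained thermal stress σ = E·α·ΔT = 72.26×10³ MPa × 9.50×10⁻⁶ × 101.5 = 69.7 MPa (compressive).
Compare to σ_y = 49.8 MPa: σ ≥ σ_y, so it yields.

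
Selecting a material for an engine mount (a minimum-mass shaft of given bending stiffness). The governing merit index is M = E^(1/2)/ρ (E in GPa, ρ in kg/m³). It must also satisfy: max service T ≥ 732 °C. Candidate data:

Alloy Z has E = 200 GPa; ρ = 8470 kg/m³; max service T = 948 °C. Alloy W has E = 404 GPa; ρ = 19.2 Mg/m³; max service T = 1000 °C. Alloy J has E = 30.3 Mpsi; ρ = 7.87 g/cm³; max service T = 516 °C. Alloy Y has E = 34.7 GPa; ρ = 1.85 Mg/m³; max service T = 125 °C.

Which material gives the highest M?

Screen on constraints: max service T ≥ 732 °C. Survivors: alloy Z, alloy W.
Putting every candidate on a common basis:
  alloy Z: E = 200.0 GPa, ρ = 8470 kg/m³
  alloy W: E = 404.0 GPa, ρ = 19200 kg/m³
  alloy Z: M = 1.67×10⁻³
  alloy W: M = 1.05×10⁻³
Highest index: alloy Z.

alloy Z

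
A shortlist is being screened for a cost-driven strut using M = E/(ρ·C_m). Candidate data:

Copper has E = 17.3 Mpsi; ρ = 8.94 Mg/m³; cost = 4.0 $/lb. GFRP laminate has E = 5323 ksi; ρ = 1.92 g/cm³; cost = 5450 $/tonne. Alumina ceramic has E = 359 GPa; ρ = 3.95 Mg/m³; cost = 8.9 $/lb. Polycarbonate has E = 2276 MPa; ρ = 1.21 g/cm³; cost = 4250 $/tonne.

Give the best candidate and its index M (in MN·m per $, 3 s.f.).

In SI units:
  copper: E = 119.3 GPa, ρ = 8940 kg/m³, cost = 8.818 $/kg
  GFRP laminate: E = 36.70 GPa, ρ = 1920 kg/m³, cost = 5.450 $/kg
  alumina ceramic: E = 359.0 GPa, ρ = 3950 kg/m³, cost = 19.62 $/kg
  polycarbonate: E = 2.276 GPa, ρ = 1210 kg/m³, cost = 4.250 $/kg
  alumina ceramic: M = 4.63 MN·m per $
  GFRP laminate: M = 3.51 MN·m per $
  copper: M = 1.51 MN·m per $
  polycarbonate: M = 0.443 MN·m per $
Alumina ceramic has the largest M.

alumina ceramic, M = 4.63 MN·m per $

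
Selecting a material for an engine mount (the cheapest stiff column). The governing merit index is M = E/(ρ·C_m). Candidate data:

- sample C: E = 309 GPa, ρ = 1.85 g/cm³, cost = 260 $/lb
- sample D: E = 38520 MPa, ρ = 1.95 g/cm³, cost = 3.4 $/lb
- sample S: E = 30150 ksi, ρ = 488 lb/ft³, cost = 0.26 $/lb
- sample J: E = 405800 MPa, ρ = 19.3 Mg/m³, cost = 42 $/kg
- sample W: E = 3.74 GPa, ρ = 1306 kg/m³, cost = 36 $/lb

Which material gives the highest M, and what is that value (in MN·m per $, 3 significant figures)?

Normalizing units and computing the index:
  sample C: E = 309.0 GPa, ρ = 1850 kg/m³, cost = 573.2 $/kg
  sample D: E = 38.52 GPa, ρ = 1950 kg/m³, cost = 7.496 $/kg
  sample S: E = 207.9 GPa, ρ = 7817 kg/m³, cost = 0.5732 $/kg
  sample J: E = 405.8 GPa, ρ = 19300 kg/m³, cost = 42.00 $/kg
  sample W: E = 3.740 GPa, ρ = 1306 kg/m³, cost = 79.37 $/kg
  sample S: M = 46.4 MN·m per $
  sample D: M = 2.64 MN·m per $
  sample J: M = 0.501 MN·m per $
  sample C: M = 0.291 MN·m per $
  sample W: M = 0.0361 MN·m per $
Sample S ranks first.

sample S, M = 46.4 MN·m per $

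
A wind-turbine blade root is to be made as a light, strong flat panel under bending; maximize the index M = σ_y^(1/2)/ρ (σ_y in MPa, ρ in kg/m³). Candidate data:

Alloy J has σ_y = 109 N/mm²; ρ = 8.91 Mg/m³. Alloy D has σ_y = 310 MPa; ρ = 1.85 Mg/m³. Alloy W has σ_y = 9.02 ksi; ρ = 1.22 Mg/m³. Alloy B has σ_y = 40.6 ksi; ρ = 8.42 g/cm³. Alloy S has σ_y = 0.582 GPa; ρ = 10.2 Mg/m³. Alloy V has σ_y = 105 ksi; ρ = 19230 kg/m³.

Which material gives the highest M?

alloy D

Convert each candidate to consistent units, then evaluate M:
  alloy J: σ_y = 109.0 MPa, ρ = 8910 kg/m³
  alloy D: σ_y = 310.0 MPa, ρ = 1850 kg/m³
  alloy W: σ_y = 62.19 MPa, ρ = 1220 kg/m³
  alloy B: σ_y = 279.9 MPa, ρ = 8420 kg/m³
  alloy S: σ_y = 582.0 MPa, ρ = 10200 kg/m³
  alloy V: σ_y = 723.9 MPa, ρ = 19230 kg/m³
  alloy D: M = 9.52×10⁻³
  alloy W: M = 6.46×10⁻³
  alloy S: M = 2.37×10⁻³
  alloy B: M = 1.99×10⁻³
  alloy V: M = 1.40×10⁻³
  alloy J: M = 1.17×10⁻³
The maximum is for alloy D.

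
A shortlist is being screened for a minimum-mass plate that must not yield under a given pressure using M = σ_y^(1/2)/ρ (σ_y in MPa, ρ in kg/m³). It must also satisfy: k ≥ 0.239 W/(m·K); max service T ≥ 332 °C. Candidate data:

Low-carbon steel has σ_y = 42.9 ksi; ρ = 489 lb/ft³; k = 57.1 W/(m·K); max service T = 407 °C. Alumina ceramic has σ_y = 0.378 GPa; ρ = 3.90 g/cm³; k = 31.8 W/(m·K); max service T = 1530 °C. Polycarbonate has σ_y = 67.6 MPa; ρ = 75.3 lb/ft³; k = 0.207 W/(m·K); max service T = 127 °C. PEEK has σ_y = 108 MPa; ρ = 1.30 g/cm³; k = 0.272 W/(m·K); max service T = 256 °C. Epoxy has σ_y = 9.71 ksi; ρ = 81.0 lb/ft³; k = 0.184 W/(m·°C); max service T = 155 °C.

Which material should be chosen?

Screen on constraints: k ≥ 0.239 W/(m·K); max service T ≥ 332 °C. Survivors: low-carbon steel, alumina ceramic.
After converting to SI:
  low-carbon steel: σ_y = 295.8 MPa, ρ = 7833 kg/m³
  alumina ceramic: σ_y = 378.0 MPa, ρ = 3900 kg/m³
  alumina ceramic: M = 4.99×10⁻³
  low-carbon steel: M = 2.20×10⁻³
Alumina ceramic has the largest M.

alumina ceramic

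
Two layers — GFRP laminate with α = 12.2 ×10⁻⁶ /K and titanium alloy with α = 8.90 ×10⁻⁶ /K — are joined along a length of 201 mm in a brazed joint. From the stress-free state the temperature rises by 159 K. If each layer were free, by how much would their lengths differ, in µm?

105 µm

Δα = |12.2 − 8.90|×10⁻⁶/K = 3.30×10⁻⁶/K.
ΔL_mismatch = Δα·L·ΔT = 3.30×10⁻⁶ × 201.0 mm × 159.0 K = 105 µm.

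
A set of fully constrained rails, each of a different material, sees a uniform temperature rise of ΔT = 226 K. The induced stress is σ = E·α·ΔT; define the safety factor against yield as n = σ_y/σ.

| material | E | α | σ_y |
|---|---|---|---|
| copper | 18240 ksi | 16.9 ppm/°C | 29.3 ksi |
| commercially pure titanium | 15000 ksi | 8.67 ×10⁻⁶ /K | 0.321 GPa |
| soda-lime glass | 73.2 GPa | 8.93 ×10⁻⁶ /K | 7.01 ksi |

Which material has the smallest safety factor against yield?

soda-lime glass

In consistent units (E in GPa, α in ×10⁻⁶/K, σ_y in MPa):
  copper: E = 125.8, α = 16.9, σ_y = 202.0 → σ = 480 MPa, n = 0.421
  commercially pure titanium: E = 103.4, α = 8.67, σ_y = 321.0 → σ = 203 MPa, n = 1.58
  soda-lime glass: E = 73.20, α = 8.93, σ_y = 48.33 → σ = 148 MPa, n = 0.327
The minimum is soda-lime glass at n = 0.327.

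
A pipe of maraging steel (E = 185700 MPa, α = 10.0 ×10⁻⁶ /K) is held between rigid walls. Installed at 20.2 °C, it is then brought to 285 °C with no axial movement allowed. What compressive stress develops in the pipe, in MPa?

492 MPa

E = 185700 MPa = 185.7 GPa.
ΔT = 264.8 K. Constrained thermal stress σ = E·α·ΔT = 185.7×10³ MPa × 10.0×10⁻⁶ × 264.8 = 492 MPa (compressive).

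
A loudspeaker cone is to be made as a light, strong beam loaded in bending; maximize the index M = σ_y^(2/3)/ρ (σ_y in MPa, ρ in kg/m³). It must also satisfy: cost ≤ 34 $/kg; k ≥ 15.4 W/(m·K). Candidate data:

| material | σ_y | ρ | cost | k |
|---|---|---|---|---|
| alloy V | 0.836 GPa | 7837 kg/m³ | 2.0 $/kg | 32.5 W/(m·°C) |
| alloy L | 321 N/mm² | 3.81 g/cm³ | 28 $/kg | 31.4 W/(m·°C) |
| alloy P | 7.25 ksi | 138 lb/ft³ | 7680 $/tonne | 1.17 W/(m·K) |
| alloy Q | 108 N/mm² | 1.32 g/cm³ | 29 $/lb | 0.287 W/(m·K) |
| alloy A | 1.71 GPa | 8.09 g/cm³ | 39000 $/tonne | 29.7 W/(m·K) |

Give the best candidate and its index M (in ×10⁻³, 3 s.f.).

Screen on constraints: cost ≤ 34 $/kg; k ≥ 15.4 W/(m·K). Survivors: alloy V, alloy L.
After converting to SI:
  alloy V: σ_y = 836.0 MPa, ρ = 7837 kg/m³
  alloy L: σ_y = 321.0 MPa, ρ = 3810 kg/m³
  alloy L: M = 12.3×10⁻³
  alloy V: M = 11.3×10⁻³
The maximum is for alloy L.

alloy L, M = 12.3×10⁻³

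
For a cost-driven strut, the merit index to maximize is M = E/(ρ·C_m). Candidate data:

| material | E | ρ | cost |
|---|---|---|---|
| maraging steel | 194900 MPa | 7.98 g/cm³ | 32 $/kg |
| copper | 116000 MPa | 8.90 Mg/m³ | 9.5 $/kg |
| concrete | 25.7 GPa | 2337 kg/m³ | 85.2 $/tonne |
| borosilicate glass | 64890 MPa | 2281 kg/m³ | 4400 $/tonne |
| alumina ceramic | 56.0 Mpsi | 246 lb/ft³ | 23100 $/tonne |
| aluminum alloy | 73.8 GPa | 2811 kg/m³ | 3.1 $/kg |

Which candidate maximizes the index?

concrete

Normalizing units and computing the index:
  maraging steel: E = 194.9 GPa, ρ = 7980 kg/m³, cost = 32.00 $/kg
  copper: E = 116.0 GPa, ρ = 8900 kg/m³, cost = 9.500 $/kg
  concrete: E = 25.70 GPa, ρ = 2337 kg/m³, cost = 0.08520 $/kg
  borosilicate glass: E = 64.89 GPa, ρ = 2281 kg/m³, cost = 4.400 $/kg
  alumina ceramic: E = 386.1 GPa, ρ = 3941 kg/m³, cost = 23.10 $/kg
  aluminum alloy: E = 73.80 GPa, ρ = 2811 kg/m³, cost = 3.100 $/kg
  concrete: M = 129 MN·m per $
  aluminum alloy: M = 8.47 MN·m per $
  borosilicate glass: M = 6.47 MN·m per $
  alumina ceramic: M = 4.24 MN·m per $
  copper: M = 1.37 MN·m per $
  maraging steel: M = 0.763 MN·m per $
The maximum is for concrete.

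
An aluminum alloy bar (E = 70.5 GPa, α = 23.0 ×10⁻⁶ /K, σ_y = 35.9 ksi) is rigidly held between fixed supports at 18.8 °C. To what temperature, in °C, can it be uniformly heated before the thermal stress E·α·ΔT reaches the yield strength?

171 °C

σ_y = 35.9 ksi = 247.5 MPa.
E·α·ΔT = 247.5 MPa ⇒ ΔT = 247.5 / (70.50×10³ × 23.0×10⁻⁶) = 152.6 K.
T = 18.8 + 152.6 = 171.4 °C.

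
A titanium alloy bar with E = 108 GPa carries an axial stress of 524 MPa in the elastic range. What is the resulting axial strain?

4.85×10⁻³

ε = σ/E = 524 / 108000 = 4.85×10⁻³.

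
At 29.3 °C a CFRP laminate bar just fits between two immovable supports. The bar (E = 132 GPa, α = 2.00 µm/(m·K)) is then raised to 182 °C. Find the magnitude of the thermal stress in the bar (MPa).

ΔT = 152.7 K. Constrained thermal stress σ = E·α·ΔT = 132.0×10³ MPa × 2.00×10⁻⁶ × 152.7 = 40.3 MPa (compressive).

40.3 MPa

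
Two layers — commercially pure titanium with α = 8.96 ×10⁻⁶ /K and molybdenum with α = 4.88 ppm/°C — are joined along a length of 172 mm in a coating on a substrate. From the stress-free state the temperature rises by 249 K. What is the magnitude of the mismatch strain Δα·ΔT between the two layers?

1.02×10⁻³

Δα = |8.96 − 4.88|×10⁻⁶/K = 4.08×10⁻⁶/K.
Mismatch strain = Δα·ΔT = 4.08×10⁻⁶ × 249.0 = 1.02×10⁻³.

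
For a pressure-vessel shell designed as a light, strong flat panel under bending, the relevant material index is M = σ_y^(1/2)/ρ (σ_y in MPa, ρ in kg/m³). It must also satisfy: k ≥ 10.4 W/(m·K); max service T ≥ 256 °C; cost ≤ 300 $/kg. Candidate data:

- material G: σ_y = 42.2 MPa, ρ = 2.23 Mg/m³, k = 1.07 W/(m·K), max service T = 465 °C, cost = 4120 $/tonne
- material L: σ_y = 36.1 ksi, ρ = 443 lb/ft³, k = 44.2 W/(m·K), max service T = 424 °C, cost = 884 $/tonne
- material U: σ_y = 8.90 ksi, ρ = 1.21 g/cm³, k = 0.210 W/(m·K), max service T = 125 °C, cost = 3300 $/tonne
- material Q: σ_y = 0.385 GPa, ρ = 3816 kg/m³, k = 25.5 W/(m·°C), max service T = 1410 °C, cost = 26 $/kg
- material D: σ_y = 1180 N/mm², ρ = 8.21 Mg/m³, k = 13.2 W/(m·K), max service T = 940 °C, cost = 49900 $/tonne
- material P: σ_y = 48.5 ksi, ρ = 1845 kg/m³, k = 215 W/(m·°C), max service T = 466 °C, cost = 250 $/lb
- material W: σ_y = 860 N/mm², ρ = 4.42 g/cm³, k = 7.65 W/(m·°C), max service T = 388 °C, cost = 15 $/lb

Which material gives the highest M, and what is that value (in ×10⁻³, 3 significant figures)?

material Q, M = 5.14×10⁻³

Screen on constraints: k ≥ 10.4 W/(m·K); max service T ≥ 256 °C; cost ≤ 300 $/kg. Survivors: material L, material Q, material D.
Putting every candidate on a common basis:
  material L: σ_y = 248.9 MPa, ρ = 7096 kg/m³
  material Q: σ_y = 385.0 MPa, ρ = 3816 kg/m³
  material D: σ_y = 1180 MPa, ρ = 8210 kg/m³
  material Q: M = 5.14×10⁻³
  material D: M = 4.18×10⁻³
  material L: M = 2.22×10⁻³
The maximum is for material Q.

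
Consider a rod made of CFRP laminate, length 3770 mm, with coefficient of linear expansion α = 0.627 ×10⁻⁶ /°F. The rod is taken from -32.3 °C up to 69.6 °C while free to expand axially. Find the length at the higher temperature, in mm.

3770.4 mm

Convert α: 0.627×10⁻⁶/°F × (9/5) = 1.13×10⁻⁶/K.
ΔT = 69.6 − (-32.3) = 101.9 K.
ΔL = α·L₀·ΔT = 1.13×10⁻⁶ × 3770 mm × 101.9 K = 0.434 mm.
L = L₀ + ΔL = 3770 + 0.434 = 3770.4 mm.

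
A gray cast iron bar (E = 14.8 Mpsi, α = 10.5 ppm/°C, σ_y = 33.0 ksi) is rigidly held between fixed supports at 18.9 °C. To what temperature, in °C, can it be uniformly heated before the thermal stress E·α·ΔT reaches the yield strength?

E = 14.8 Mpsi = 102.0 GPa.
σ_y = 33.0 ksi = 227.5 MPa.
E·α·ΔT = 227.5 MPa ⇒ ΔT = 227.5 / (102.0×10³ × 10.5×10⁻⁶) = 212.4 K.
T = 18.9 + 212.4 = 231.3 °C.

231 °C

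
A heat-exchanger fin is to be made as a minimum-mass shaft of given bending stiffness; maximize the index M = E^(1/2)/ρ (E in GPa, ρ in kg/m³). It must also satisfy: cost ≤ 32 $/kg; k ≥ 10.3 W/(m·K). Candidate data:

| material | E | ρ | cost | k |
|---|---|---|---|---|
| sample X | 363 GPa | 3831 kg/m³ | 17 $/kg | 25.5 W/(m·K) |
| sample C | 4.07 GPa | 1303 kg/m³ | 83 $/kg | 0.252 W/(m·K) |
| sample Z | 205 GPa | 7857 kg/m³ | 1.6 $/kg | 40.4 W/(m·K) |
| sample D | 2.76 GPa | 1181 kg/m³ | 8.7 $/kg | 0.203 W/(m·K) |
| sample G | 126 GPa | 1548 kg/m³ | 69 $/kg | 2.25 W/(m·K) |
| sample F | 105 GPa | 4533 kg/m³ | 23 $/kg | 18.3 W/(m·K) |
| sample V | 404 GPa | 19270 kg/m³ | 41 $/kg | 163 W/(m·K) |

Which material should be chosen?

Screen on constraints: cost ≤ 32 $/kg; k ≥ 10.3 W/(m·K). Survivors: sample X, sample Z, sample F.
Computing M directly (units already consistent):
  sample X: M = 4.97×10⁻³
  sample F: M = 2.26×10⁻³
  sample Z: M = 1.82×10⁻³
Sample X has the largest M.

sample X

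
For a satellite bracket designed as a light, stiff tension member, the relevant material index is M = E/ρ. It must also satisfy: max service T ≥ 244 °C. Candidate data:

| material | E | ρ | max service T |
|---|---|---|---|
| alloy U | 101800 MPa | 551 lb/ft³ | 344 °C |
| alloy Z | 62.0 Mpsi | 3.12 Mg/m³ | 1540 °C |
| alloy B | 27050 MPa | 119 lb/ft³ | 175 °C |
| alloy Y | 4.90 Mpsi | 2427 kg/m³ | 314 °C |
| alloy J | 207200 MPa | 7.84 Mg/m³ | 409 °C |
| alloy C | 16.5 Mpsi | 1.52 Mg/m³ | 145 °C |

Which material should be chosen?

Screen on constraints: max service T ≥ 244 °C. Survivors: alloy U, alloy Z, alloy Y, alloy J.
In SI units:
  alloy U: E = 101.8 GPa, ρ = 8826 kg/m³
  alloy Z: E = 427.5 GPa, ρ = 3120 kg/m³
  alloy Y: E = 33.78 GPa, ρ = 2427 kg/m³
  alloy J: E = 207.2 GPa, ρ = 7840 kg/m³
  alloy Z: M = 137 MN·m/kg
  alloy J: M = 26.4 MN·m/kg
  alloy Y: M = 13.9 MN·m/kg
  alloy U: M = 11.5 MN·m/kg
The maximum is for alloy Z.

alloy Z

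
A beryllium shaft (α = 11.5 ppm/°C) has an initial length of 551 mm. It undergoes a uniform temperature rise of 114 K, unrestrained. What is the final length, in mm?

ΔL = α·L₀·ΔT = 11.5×10⁻⁶ × 551 mm × 114.0 K = 0.722 mm.
L = L₀ + ΔL = 551 + 0.722 = 551.72 mm.

551.72 mm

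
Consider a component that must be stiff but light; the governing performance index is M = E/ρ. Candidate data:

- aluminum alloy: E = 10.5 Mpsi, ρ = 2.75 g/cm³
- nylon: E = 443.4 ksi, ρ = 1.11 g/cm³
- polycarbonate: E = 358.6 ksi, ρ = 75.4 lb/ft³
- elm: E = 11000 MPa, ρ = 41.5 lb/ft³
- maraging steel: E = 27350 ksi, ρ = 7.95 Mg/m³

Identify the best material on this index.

aluminum alloy

Convert each candidate to consistent units, then evaluate M:
  aluminum alloy: E = 72.39 GPa, ρ = 2750 kg/m³
  nylon: E = 3.057 GPa, ρ = 1110 kg/m³
  polycarbonate: E = 2.472 GPa, ρ = 1208 kg/m³
  elm: E = 11.00 GPa, ρ = 664.8 kg/m³
  maraging steel: E = 188.6 GPa, ρ = 7950 kg/m³
  aluminum alloy: M = 26.3 MN·m/kg
  maraging steel: M = 23.7 MN·m/kg
  elm: M = 16.5 MN·m/kg
  nylon: M = 2.75 MN·m/kg
  polycarbonate: M = 2.05 MN·m/kg
The maximum is for aluminum alloy.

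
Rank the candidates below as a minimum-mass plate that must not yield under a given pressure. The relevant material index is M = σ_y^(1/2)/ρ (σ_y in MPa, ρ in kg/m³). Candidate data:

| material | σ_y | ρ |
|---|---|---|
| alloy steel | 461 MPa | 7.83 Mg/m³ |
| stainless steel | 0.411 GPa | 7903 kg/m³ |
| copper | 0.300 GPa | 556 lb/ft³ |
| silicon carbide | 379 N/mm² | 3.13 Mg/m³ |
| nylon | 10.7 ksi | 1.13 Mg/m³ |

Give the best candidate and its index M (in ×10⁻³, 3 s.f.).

nylon, M = 7.60×10⁻³

Convert each candidate to consistent units, then evaluate M:
  alloy steel: σ_y = 461.0 MPa, ρ = 7830 kg/m³
  stainless steel: σ_y = 411.0 MPa, ρ = 7903 kg/m³
  copper: σ_y = 300.0 MPa, ρ = 8906 kg/m³
  silicon carbide: σ_y = 379.0 MPa, ρ = 3130 kg/m³
  nylon: σ_y = 73.77 MPa, ρ = 1130 kg/m³
  nylon: M = 7.60×10⁻³
  silicon carbide: M = 6.22×10⁻³
  alloy steel: M = 2.74×10⁻³
  stainless steel: M = 2.57×10⁻³
  copper: M = 1.94×10⁻³
Highest index: nylon.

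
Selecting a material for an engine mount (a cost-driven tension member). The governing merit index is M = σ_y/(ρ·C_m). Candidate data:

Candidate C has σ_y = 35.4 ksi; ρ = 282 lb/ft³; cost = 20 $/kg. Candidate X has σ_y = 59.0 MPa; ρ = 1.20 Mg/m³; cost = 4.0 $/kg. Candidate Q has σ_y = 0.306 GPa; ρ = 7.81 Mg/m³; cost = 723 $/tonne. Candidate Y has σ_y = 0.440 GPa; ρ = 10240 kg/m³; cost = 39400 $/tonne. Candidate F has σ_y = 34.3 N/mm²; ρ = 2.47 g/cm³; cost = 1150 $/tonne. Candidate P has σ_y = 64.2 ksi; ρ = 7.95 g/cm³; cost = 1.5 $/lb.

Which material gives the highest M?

candidate Q

Normalizing units and computing the index:
  candidate C: σ_y = 244.1 MPa, ρ = 4517 kg/m³, cost = 20.00 $/kg
  candidate X: σ_y = 59.00 MPa, ρ = 1200 kg/m³, cost = 4.000 $/kg
  candidate Q: σ_y = 306.0 MPa, ρ = 7810 kg/m³, cost = 0.7230 $/kg
  candidate Y: σ_y = 440.0 MPa, ρ = 10240 kg/m³, cost = 39.40 $/kg
  candidate F: σ_y = 34.30 MPa, ρ = 2470 kg/m³, cost = 1.150 $/kg
  candidate P: σ_y = 442.6 MPa, ρ = 7950 kg/m³, cost = 3.307 $/kg
  candidate Q: M = 54.2 kN·m per $
  candidate P: M = 16.8 kN·m per $
  candidate X: M = 12.3 kN·m per $
  candidate F: M = 12.1 kN·m per $
  candidate C: M = 2.70 kN·m per $
  candidate Y: M = 1.09 kN·m per $
Candidate Q ranks first.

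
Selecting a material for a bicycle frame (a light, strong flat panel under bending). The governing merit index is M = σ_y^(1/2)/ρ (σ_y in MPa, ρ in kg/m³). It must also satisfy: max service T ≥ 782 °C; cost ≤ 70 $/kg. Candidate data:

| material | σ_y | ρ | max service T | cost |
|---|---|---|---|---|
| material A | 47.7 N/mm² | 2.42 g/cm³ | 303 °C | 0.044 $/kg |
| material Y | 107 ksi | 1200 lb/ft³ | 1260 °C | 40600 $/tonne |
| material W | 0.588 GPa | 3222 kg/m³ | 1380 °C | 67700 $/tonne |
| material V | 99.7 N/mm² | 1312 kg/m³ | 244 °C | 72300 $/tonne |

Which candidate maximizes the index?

Screen on constraints: max service T ≥ 782 °C; cost ≤ 70 $/kg. Survivors: material Y, material W.
After converting to SI:
  material Y: σ_y = 737.7 MPa, ρ = 19220 kg/m³
  material W: σ_y = 588.0 MPa, ρ = 3222 kg/m³
  material W: M = 7.53×10⁻³
  material Y: M = 1.41×10⁻³
Material W ranks first.

material W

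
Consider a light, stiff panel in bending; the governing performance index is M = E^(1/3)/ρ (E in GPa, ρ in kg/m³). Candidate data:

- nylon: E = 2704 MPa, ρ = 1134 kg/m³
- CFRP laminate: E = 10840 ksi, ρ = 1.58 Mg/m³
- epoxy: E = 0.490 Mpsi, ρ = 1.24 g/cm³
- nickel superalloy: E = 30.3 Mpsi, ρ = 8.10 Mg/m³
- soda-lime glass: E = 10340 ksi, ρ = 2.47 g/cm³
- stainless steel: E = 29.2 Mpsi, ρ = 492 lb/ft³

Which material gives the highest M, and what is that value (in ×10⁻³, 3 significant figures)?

CFRP laminate, M = 2.67×10⁻³

Convert each candidate to consistent units, then evaluate M:
  nylon: E = 2.704 GPa, ρ = 1134 kg/m³
  CFRP laminate: E = 74.74 GPa, ρ = 1580 kg/m³
  epoxy: E = 3.378 GPa, ρ = 1240 kg/m³
  nickel superalloy: E = 208.9 GPa, ρ = 8100 kg/m³
  soda-lime glass: E = 71.29 GPa, ρ = 2470 kg/m³
  stainless steel: E = 201.3 GPa, ρ = 7881 kg/m³
  CFRP laminate: M = 2.67×10⁻³
  soda-lime glass: M = 1.68×10⁻³
  nylon: M = 1.23×10⁻³
  epoxy: M = 1.21×10⁻³
  stainless steel: M = 0.744×10⁻³
  nickel superalloy: M = 0.733×10⁻³
Highest index: CFRP laminate.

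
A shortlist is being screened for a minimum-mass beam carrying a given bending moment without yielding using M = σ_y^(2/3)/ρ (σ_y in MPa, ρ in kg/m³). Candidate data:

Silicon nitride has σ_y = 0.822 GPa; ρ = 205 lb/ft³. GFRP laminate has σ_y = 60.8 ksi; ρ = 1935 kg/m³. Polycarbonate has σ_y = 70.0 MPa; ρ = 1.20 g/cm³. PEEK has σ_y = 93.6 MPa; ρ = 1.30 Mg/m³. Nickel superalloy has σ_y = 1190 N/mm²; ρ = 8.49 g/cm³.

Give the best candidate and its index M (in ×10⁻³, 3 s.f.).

GFRP laminate, M = 28.9×10⁻³

After converting to SI:
  silicon nitride: σ_y = 822.0 MPa, ρ = 3284 kg/m³
  GFRP laminate: σ_y = 419.2 MPa, ρ = 1935 kg/m³
  polycarbonate: σ_y = 70.00 MPa, ρ = 1200 kg/m³
  PEEK: σ_y = 93.60 MPa, ρ = 1300 kg/m³
  nickel superalloy: σ_y = 1190 MPa, ρ = 8490 kg/m³
  GFRP laminate: M = 28.9×10⁻³
  silicon nitride: M = 26.7×10⁻³
  PEEK: M = 15.9×10⁻³
  polycarbonate: M = 14.2×10⁻³
  nickel superalloy: M = 13.2×10⁻³
Highest index: GFRP laminate.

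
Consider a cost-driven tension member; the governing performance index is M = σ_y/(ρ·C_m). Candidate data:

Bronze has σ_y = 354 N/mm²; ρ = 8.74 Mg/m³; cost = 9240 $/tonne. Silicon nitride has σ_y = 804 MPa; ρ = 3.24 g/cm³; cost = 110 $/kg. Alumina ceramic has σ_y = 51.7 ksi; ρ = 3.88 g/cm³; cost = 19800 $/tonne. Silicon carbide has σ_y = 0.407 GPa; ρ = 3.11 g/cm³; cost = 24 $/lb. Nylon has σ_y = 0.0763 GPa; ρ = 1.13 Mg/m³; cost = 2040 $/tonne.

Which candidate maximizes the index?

nylon

Normalizing units and computing the index:
  bronze: σ_y = 354.0 MPa, ρ = 8740 kg/m³, cost = 9.240 $/kg
  silicon nitride: σ_y = 804.0 MPa, ρ = 3240 kg/m³, cost = 110.0 $/kg
  alumina ceramic: σ_y = 356.5 MPa, ρ = 3880 kg/m³, cost = 19.80 $/kg
  silicon carbide: σ_y = 407.0 MPa, ρ = 3110 kg/m³, cost = 52.91 $/kg
  nylon: σ_y = 76.30 MPa, ρ = 1130 kg/m³, cost = 2.040 $/kg
  nylon: M = 33.1 kN·m per $
  alumina ceramic: M = 4.64 kN·m per $
  bronze: M = 4.38 kN·m per $
  silicon carbide: M = 2.47 kN·m per $
  silicon nitride: M = 2.26 kN·m per $
Nylon has the largest M.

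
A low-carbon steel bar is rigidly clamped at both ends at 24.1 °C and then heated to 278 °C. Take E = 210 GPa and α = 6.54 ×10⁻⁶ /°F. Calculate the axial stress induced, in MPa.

628 MPa

α = 6.54×10⁻⁶/°F × 9/5 = 11.8×10⁻⁶/K.
ΔT = 253.9 K. Constrained thermal stress σ = E·α·ΔT = 210.0×10³ MPa × 11.8×10⁻⁶ × 253.9 = 628 MPa (compressive).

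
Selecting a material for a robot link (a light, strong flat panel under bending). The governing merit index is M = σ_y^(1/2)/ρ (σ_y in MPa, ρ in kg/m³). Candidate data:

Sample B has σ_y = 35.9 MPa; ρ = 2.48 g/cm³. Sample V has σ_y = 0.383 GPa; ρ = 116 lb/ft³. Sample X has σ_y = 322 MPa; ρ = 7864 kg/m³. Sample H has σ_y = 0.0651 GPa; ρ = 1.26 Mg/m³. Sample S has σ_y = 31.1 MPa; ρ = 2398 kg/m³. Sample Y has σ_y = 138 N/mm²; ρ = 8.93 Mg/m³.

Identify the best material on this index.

In SI units:
  sample B: σ_y = 35.90 MPa, ρ = 2480 kg/m³
  sample V: σ_y = 383.0 MPa, ρ = 1858 kg/m³
  sample X: σ_y = 322.0 MPa, ρ = 7864 kg/m³
  sample H: σ_y = 65.10 MPa, ρ = 1260 kg/m³
  sample S: σ_y = 31.10 MPa, ρ = 2398 kg/m³
  sample Y: σ_y = 138.0 MPa, ρ = 8930 kg/m³
  sample V: M = 10.5×10⁻³
  sample H: M = 6.40×10⁻³
  sample B: M = 2.42×10⁻³
  sample S: M = 2.33×10⁻³
  sample X: M = 2.28×10⁻³
  sample Y: M = 1.32×10⁻³
Sample V has the largest M.

sample V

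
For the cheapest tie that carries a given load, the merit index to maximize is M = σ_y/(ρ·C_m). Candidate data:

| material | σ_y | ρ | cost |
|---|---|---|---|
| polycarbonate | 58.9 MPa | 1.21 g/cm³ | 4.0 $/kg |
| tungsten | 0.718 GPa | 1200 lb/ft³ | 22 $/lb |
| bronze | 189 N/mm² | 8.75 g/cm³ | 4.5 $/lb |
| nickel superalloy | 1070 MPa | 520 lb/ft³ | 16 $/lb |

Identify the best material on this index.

polycarbonate

Normalizing units and computing the index:
  polycarbonate: σ_y = 58.90 MPa, ρ = 1210 kg/m³, cost = 4.000 $/kg
  tungsten: σ_y = 718.0 MPa, ρ = 19220 kg/m³, cost = 48.50 $/kg
  bronze: σ_y = 189.0 MPa, ρ = 8750 kg/m³, cost = 9.921 $/kg
  nickel superalloy: σ_y = 1070 MPa, ρ = 8330 kg/m³, cost = 35.27 $/kg
  polycarbonate: M = 12.2 kN·m per $
  nickel superalloy: M = 3.64 kN·m per $
  bronze: M = 2.18 kN·m per $
  tungsten: M = 0.770 kN·m per $
Polycarbonate ranks first.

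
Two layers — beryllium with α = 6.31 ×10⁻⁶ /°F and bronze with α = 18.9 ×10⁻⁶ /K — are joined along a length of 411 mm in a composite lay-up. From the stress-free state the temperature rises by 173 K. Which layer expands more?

bronze

beryllium: α = 6.31×10⁻⁶/°F × 9/5 = 11.4×10⁻⁶/K.
α(beryllium) = 11.4×10⁻⁶/K vs α(bronze) = 18.9×10⁻⁶/K.
Higher α expands more for the same ΔT: bronze.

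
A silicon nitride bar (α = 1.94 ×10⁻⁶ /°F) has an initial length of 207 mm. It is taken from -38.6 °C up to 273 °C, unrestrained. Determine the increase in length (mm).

Convert α: 1.94×10⁻⁶/°F × (9/5) = 3.49×10⁻⁶/K.
ΔT = 273 − (-38.6) = 311.6 K.
ΔL = α·L₀·ΔT = 3.49×10⁻⁶ × 207 mm × 311.6 K = 0.225 mm.

0.225 mm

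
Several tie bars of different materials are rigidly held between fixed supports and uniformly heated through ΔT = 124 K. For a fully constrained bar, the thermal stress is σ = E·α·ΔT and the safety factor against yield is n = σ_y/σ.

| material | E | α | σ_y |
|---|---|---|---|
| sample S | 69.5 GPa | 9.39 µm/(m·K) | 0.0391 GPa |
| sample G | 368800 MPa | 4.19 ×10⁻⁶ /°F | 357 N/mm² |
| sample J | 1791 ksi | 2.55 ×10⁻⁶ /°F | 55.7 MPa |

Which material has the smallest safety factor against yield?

In consistent units (E in GPa, α in ×10⁻⁶/K, σ_y in MPa):
  sample S: E = 69.50, α = 9.39, σ_y = 39.10 → σ = 80.9 MPa, n = 0.483
  sample G: E = 368.8, α = 7.54, σ_y = 357.0 → σ = 345 MPa, n = 1.04
  sample J: E = 12.35, α = 4.59, σ_y = 55.70 → σ = 7.03 MPa, n = 7.93
Smallest n: sample S with n = 0.483.

sample S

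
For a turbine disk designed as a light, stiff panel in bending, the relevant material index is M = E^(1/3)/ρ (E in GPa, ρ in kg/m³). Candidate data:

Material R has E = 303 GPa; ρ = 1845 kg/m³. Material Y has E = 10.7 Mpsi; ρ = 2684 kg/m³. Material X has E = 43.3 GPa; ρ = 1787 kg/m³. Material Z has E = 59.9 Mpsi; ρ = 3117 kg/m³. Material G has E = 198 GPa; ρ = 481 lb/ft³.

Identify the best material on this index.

Convert each candidate to consistent units, then evaluate M:
  material R: E = 303.0 GPa, ρ = 1845 kg/m³
  material Y: E = 73.77 GPa, ρ = 2684 kg/m³
  material X: E = 43.30 GPa, ρ = 1787 kg/m³
  material Z: E = 413.0 GPa, ρ = 3117 kg/m³
  material G: E = 198.0 GPa, ρ = 7705 kg/m³
  material R: M = 3.64×10⁻³
  material Z: M = 2.39×10⁻³
  material X: M = 1.97×10⁻³
  material Y: M = 1.56×10⁻³
  material G: M = 0.756×10⁻³
Material R ranks first.

material R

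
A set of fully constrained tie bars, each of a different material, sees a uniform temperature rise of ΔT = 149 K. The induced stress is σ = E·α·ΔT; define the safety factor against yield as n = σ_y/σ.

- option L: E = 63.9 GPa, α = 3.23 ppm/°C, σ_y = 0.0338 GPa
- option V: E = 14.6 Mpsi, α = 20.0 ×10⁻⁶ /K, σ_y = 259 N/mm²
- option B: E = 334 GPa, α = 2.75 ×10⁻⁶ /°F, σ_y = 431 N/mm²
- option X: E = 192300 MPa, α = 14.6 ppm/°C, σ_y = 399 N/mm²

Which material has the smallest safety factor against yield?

option V

Per material, after unit conversion:
  option L: E = 63.90, α = 3.23, σ_y = 33.80 → σ = 30.8 MPa, n = 1.10
  option V: E = 100.7, α = 20.0, σ_y = 259.0 → σ = 300 MPa, n = 0.863
  option B: E = 334.0, α = 4.95, σ_y = 431.0 → σ = 246 MPa, n = 1.75
  option X: E = 192.3, α = 14.6, σ_y = 399.0 → σ = 418 MPa, n = 0.954
Option V has the lowest safety factor, n = 0.863.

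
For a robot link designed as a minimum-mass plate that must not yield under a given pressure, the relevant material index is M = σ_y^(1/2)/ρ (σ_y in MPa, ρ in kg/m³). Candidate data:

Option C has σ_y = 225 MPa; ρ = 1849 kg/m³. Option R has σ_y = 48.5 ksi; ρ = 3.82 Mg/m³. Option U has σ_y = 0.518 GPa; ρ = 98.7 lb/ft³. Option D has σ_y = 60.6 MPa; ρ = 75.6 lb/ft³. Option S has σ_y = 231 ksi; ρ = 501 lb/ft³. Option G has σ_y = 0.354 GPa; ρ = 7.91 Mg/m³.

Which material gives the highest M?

In SI units:
  option C: σ_y = 225.0 MPa, ρ = 1849 kg/m³
  option R: σ_y = 334.4 MPa, ρ = 3820 kg/m³
  option U: σ_y = 518.0 MPa, ρ = 1581 kg/m³
  option D: σ_y = 60.60 MPa, ρ = 1211 kg/m³
  option S: σ_y = 1593 MPa, ρ = 8025 kg/m³
  option G: σ_y = 354.0 MPa, ρ = 7910 kg/m³
  option U: M = 14.4×10⁻³
  option C: M = 8.11×10⁻³
  option D: M = 6.43×10⁻³
  option S: M = 4.97×10⁻³
  option R: M = 4.79×10⁻³
  option G: M = 2.38×10⁻³
Highest index: option U.

option U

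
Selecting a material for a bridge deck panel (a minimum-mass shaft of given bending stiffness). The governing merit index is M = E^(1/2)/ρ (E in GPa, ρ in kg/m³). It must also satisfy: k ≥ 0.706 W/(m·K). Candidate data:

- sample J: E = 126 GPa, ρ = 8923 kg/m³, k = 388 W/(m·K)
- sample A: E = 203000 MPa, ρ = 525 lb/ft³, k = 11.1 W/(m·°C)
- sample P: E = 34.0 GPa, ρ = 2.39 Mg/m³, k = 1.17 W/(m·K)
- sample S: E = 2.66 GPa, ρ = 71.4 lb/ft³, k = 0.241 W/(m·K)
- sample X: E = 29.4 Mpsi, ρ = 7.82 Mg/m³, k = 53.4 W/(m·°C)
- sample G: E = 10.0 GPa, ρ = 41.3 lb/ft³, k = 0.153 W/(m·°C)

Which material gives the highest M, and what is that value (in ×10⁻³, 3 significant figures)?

Screen on constraints: k ≥ 0.706 W/(m·K). Survivors: sample J, sample A, sample P, sample X.
After converting to SI:
  sample J: E = 126.0 GPa, ρ = 8923 kg/m³
  sample A: E = 203.0 GPa, ρ = 8410 kg/m³
  sample P: E = 34.00 GPa, ρ = 2390 kg/m³
  sample X: E = 202.7 GPa, ρ = 7820 kg/m³
  sample P: M = 2.44×10⁻³
  sample X: M = 1.82×10⁻³
  sample A: M = 1.69×10⁻³
  sample J: M = 1.26×10⁻³
Highest index: sample P.

sample P, M = 2.44×10⁻³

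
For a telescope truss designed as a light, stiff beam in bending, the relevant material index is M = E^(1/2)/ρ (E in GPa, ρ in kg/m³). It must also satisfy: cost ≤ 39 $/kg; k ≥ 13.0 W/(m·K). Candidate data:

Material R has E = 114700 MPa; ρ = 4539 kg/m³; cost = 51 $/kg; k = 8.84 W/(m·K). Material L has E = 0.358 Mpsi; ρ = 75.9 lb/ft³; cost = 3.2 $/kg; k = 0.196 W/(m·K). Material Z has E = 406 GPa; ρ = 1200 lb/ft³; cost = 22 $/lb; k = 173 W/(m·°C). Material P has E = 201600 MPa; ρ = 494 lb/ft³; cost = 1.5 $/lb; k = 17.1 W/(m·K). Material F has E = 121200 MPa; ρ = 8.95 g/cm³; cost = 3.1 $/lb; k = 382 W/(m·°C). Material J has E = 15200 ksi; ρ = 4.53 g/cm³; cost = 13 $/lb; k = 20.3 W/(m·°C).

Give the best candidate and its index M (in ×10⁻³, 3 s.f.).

material J, M = 2.26×10⁻³

Screen on constraints: cost ≤ 39 $/kg; k ≥ 13.0 W/(m·K). Survivors: material P, material F, material J.
After converting to SI:
  material P: E = 201.6 GPa, ρ = 7913 kg/m³
  material F: E = 121.2 GPa, ρ = 8950 kg/m³
  material J: E = 104.8 GPa, ρ = 4530 kg/m³
  material J: M = 2.26×10⁻³
  material P: M = 1.79×10⁻³
  material F: M = 1.23×10⁻³
Highest index: material J.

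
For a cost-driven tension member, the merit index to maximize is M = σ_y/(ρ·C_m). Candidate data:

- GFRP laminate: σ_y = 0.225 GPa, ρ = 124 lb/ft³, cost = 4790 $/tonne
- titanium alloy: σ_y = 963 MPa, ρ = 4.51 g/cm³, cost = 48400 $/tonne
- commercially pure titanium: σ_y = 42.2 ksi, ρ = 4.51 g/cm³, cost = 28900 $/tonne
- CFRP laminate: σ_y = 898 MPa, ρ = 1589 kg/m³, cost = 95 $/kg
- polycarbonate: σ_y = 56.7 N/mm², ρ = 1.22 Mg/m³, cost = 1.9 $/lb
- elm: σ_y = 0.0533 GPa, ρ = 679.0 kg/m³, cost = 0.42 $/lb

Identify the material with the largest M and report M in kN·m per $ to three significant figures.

Convert each candidate to consistent units, then evaluate M:
  GFRP laminate: σ_y = 225.0 MPa, ρ = 1986 kg/m³, cost = 4.790 $/kg
  titanium alloy: σ_y = 963.0 MPa, ρ = 4510 kg/m³, cost = 48.40 $/kg
  commercially pure titanium: σ_y = 291.0 MPa, ρ = 4510 kg/m³, cost = 28.90 $/kg
  CFRP laminate: σ_y = 898.0 MPa, ρ = 1589 kg/m³, cost = 95.00 $/kg
  polycarbonate: σ_y = 56.70 MPa, ρ = 1220 kg/m³, cost = 4.189 $/kg
  elm: σ_y = 53.30 MPa, ρ = 679.0 kg/m³, cost = 0.9259 $/kg
  elm: M = 84.8 kN·m per $
  GFRP laminate: M = 23.6 kN·m per $
  polycarbonate: M = 11.1 kN·m per $
  CFRP laminate: M = 5.95 kN·m per $
  titanium alloy: M = 4.41 kN·m per $
  commercially pure titanium: M = 2.23 kN·m per $
Highest index: elm.

elm, M = 84.8 kN·m per $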